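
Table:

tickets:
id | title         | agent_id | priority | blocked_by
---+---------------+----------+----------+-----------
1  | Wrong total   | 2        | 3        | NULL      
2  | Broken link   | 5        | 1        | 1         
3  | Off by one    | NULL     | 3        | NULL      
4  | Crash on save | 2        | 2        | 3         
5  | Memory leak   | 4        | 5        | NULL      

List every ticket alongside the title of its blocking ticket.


This is a self-join: tickets is joined to a second copy of itself, matching each row's blocked_by to another row's id. Use LEFT JOIN so rows with blocked_by=NULL are kept.
  - ticket 1 (Wrong total): blocked_by=NULL -> NULL
  - ticket 2 (Broken link): blocked_by=1 -> Wrong total
  - ticket 3 (Off by one): blocked_by=NULL -> NULL
  - ticket 4 (Crash on save): blocked_by=3 -> Off by one
  - ticket 5 (Memory leak): blocked_by=NULL -> NULL

SQL:
SELECT a.title AS item, b.title AS blocked_by
FROM tickets a
LEFT JOIN tickets b ON a.blocked_by = b.id

Result:
item          | blocked_by 
--------------+------------
Wrong total   | NULL       
Broken link   | Wrong total
Off by one    | NULL       
Crash on save | Off by one 
Memory leak   | NULL       


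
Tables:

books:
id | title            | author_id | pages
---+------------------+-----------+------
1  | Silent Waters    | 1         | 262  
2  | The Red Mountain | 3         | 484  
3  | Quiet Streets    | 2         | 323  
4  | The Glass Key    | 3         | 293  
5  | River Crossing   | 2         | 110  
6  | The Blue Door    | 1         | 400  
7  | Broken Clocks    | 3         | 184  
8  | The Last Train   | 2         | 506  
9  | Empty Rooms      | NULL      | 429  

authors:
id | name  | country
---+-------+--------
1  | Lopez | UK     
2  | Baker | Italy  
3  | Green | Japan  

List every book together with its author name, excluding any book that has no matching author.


INNER JOIN keeps only books rows whose author_id matches an id in authors. Walk through each book:
  - book 1 (Silent Waters): author_id=1 -> matches Lopez
  - book 2 (The Red Mountain): author_id=3 -> matches Green
  - book 3 (Quiet Streets): author_id=2 -> matches Baker
  - book 4 (The Glass Key): author_id=3 -> matches Green
  - book 5 (River Crossing): author_id=2 -> matches Baker
  - book 6 (The Blue Door): author_id=1 -> matches Lopez
  - book 7 (Broken Clocks): author_id=3 -> matches Green
  - book 8 (The Last Train): author_id=2 -> matches Baker
  - book 9 (Empty Rooms): author_id=NULL, no match -> dropped
So 1 of 9 rows is dropped.

SQL:
SELECT a.title, b.name AS author
FROM books a
INNER JOIN authors b ON a.author_id = b.id

Result:
title            | author
-----------------+-------
Silent Waters    | Lopez 
The Red Mountain | Green 
Quiet Streets    | Baker 
The Glass Key    | Green 
River Crossing   | Baker 
The Blue Door    | Lopez 
Broken Clocks    | Green 
The Last Train   | Baker 


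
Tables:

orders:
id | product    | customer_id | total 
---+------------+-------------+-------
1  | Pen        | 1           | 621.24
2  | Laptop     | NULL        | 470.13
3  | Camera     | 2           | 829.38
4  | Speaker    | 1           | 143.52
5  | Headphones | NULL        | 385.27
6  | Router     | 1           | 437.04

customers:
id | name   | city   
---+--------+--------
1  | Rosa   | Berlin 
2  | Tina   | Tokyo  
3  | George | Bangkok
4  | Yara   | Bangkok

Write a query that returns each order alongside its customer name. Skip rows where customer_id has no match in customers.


INNER JOIN keeps only orders rows whose customer_id matches an id in customers. Walk through each order:
  - order 1 (Pen): customer_id=1 -> matches Rosa
  - order 2 (Laptop): customer_id=NULL, no match -> dropped
  - order 3 (Camera): customer_id=2 -> matches Tina
  - order 4 (Speaker): customer_id=1 -> matches Rosa
  - order 5 (Headphones): customer_id=NULL, no match -> dropped
  - order 6 (Router): customer_id=1 -> matches Rosa
So 2 of 6 rows are dropped.

SQL:
SELECT a.product, b.name AS customer
FROM orders a
INNER JOIN customers b ON a.customer_id = b.id

Result:
product | customer
--------+---------
Pen     | Rosa    
Camera  | Tina    
Speaker | Rosa    
Router  | Rosa    


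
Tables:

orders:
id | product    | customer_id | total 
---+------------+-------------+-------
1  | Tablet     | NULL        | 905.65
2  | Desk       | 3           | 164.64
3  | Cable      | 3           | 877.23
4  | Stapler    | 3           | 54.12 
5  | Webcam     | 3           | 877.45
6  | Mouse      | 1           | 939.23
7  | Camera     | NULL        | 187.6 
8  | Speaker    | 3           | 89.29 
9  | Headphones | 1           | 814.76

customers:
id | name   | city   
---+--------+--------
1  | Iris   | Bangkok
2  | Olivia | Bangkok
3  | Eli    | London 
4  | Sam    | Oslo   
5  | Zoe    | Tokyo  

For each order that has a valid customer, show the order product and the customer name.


INNER JOIN keeps only orders rows whose customer_id matches an id in customers. Walk through each order:
  - order 1 (Tablet): customer_id=NULL, no match -> dropped
  - order 2 (Desk): customer_id=3 -> matches Eli
  - order 3 (Cable): customer_id=3 -> matches Eli
  - order 4 (Stapler): customer_id=3 -> matches Eli
  - order 5 (Webcam): customer_id=3 -> matches Eli
  - order 6 (Mouse): customer_id=1 -> matches Iris
  - order 7 (Camera): customer_id=NULL, no match -> dropped
  - order 8 (Speaker): customer_id=3 -> matches Eli
  - order 9 (Headphones): customer_id=1 -> matches Iris
So 2 of 9 rows are dropped.

SQL:
SELECT a.product, b.name AS customer
FROM orders a
INNER JOIN customers b ON a.customer_id = b.id

Result:
product    | customer
-----------+---------
Desk       | Eli     
Cable      | Eli     
Stapler    | Eli     
Webcam     | Eli     
Mouse      | Iris    
Speaker    | Eli     
Headphones | Iris    


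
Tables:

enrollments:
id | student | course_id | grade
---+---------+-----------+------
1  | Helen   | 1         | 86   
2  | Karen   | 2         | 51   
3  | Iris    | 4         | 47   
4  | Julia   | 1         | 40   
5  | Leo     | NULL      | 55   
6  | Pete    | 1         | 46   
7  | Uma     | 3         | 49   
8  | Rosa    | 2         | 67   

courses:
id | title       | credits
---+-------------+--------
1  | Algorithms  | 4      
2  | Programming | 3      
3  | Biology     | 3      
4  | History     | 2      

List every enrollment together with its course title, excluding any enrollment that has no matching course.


INNER JOIN keeps only enrollments rows whose course_id matches an id in courses. Walk through each enrollment:
  - enrollment 1 (Helen): course_id=1 -> matches Algorithms
  - enrollment 2 (Karen): course_id=2 -> matches Programming
  - enrollment 3 (Iris): course_id=4 -> matches History
  - enrollment 4 (Julia): course_id=1 -> matches Algorithms
  - enrollment 5 (Leo): course_id=NULL, no match -> dropped
  - enrollment 6 (Pete): course_id=1 -> matches Algorithms
  - enrollment 7 (Uma): course_id=3 -> matches Biology
  - enrollment 8 (Rosa): course_id=2 -> matches Programming
So 1 of 8 rows is dropped.

SQL:
SELECT a.student, b.title AS course
FROM enrollments a
INNER JOIN courses b ON a.course_id = b.id

Result:
student | course     
--------+------------
Helen   | Algorithms 
Karen   | Programming
Iris    | History    
Julia   | Algorithms 
Pete    | Algorithms 
Uma     | Biology    
Rosa    | Programming


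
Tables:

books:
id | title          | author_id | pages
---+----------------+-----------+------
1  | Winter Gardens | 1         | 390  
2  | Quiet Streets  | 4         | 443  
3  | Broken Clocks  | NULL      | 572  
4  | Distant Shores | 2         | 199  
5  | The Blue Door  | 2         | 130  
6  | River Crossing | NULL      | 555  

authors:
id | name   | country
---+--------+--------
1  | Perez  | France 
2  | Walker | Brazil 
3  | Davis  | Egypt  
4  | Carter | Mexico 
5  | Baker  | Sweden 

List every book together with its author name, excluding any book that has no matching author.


INNER JOIN keeps only books rows whose author_id matches an id in authors. Walk through each book:
  - book 1 (Winter Gardens): author_id=1 -> matches Perez
  - book 2 (Quiet Streets): author_id=4 -> matches Carter
  - book 3 (Broken Clocks): author_id=NULL, no match -> dropped
  - book 4 (Distant Shores): author_id=2 -> matches Walker
  - book 5 (The Blue Door): author_id=2 -> matches Walker
  - book 6 (River Crossing): author_id=NULL, no match -> dropped
So 2 of 6 rows are dropped.

SQL:
SELECT a.title, b.name AS author
FROM books a
INNER JOIN authors b ON a.author_id = b.id

Result:
title          | author
---------------+-------
Winter Gardens | Perez 
Quiet Streets  | Carter
Distant Shores | Walker
The Blue Door  | Walker


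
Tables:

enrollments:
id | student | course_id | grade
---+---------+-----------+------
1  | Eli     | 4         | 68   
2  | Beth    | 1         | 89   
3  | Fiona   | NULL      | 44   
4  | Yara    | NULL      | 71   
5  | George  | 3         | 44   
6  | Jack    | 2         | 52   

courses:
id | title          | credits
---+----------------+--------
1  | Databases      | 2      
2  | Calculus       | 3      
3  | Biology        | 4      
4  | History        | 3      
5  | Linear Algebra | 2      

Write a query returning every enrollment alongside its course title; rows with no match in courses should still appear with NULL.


LEFT JOIN keeps every row from enrollments (the left table); where course_id has no match in courses, the course columns become NULL. Walk through each enrollment:
  - enrollment 1 (Eli): course_id=4 -> matches History
  - enrollment 2 (Beth): course_id=1 -> matches Databases
  - enrollment 3 (Fiona): course_id=NULL, no match -> kept with NULL
  - enrollment 4 (Yara): course_id=NULL, no match -> kept with NULL
  - enrollment 5 (George): course_id=3 -> matches Biology
  - enrollment 6 (Jack): course_id=2 -> matches Calculus
All 6 rows appear; 2 have NULL course.

SQL:
SELECT a.student, b.title AS course
FROM enrollments a
LEFT JOIN courses b ON a.course_id = b.id

Result:
student | course   
--------+----------
Eli     | History  
Beth    | Databases
Fiona   | NULL     
Yara    | NULL     
George  | Biology  
Jack    | Calculus 


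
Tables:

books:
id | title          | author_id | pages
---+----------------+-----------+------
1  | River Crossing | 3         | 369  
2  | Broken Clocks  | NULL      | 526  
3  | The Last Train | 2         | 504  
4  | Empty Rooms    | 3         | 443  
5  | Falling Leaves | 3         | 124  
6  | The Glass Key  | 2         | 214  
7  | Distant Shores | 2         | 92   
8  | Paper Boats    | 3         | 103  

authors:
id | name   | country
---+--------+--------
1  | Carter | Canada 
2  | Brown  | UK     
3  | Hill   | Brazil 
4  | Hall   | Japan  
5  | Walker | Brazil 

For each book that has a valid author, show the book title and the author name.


INNER JOIN keeps only books rows whose author_id matches an id in authors. Walk through each book:
  - book 1 (River Crossing): author_id=3 -> matches Hill
  - book 2 (Broken Clocks): author_id=NULL, no match -> dropped
  - book 3 (The Last Train): author_id=2 -> matches Brown
  - book 4 (Empty Rooms): author_id=3 -> matches Hill
  - book 5 (Falling Leaves): author_id=3 -> matches Hill
  - book 6 (The Glass Key): author_id=2 -> matches Brown
  - book 7 (Distant Shores): author_id=2 -> matches Brown
  - book 8 (Paper Boats): author_id=3 -> matches Hill
So 1 of 8 rows is dropped.

SQL:
SELECT a.title, b.name AS author
FROM books a
INNER JOIN authors b ON a.author_id = b.id

Result:
title          | author
---------------+-------
River Crossing | Hill  
The Last Train | Brown 
Empty Rooms    | Hill  
Falling Leaves | Hill  
The Glass Key  | Brown 
Distant Shores | Brown 
Paper Boats    | Hill  


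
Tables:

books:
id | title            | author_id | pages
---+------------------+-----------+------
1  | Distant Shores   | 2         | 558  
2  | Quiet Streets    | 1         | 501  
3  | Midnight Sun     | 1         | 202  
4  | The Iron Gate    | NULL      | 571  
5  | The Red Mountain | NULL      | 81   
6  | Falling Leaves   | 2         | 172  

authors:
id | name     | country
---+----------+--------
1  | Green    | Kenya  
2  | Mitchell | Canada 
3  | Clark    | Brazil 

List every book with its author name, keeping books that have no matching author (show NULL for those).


LEFT JOIN keeps every row from books (the left table); where author_id has no match in authors, the author columns become NULL. Walk through each book:
  - book 1 (Distant Shores): author_id=2 -> matches Mitchell
  - book 2 (Quiet Streets): author_id=1 -> matches Green
  - book 3 (Midnight Sun): author_id=1 -> matches Green
  - book 4 (The Iron Gate): author_id=NULL, no match -> kept with NULL
  - book 5 (The Red Mountain): author_id=NULL, no match -> kept with NULL
  - book 6 (Falling Leaves): author_id=2 -> matches Mitchell
All 6 rows appear; 2 have NULL author.

SQL:
SELECT a.title, b.name AS author
FROM books a
LEFT JOIN authors b ON a.author_id = b.id

Result:
title            | author  
-----------------+---------
Distant Shores   | Mitchell
Quiet Streets    | Green   
Midnight Sun     | Green   
The Iron Gate    | NULL    
The Red Mountain | NULL    
Falling Leaves   | Mitchell


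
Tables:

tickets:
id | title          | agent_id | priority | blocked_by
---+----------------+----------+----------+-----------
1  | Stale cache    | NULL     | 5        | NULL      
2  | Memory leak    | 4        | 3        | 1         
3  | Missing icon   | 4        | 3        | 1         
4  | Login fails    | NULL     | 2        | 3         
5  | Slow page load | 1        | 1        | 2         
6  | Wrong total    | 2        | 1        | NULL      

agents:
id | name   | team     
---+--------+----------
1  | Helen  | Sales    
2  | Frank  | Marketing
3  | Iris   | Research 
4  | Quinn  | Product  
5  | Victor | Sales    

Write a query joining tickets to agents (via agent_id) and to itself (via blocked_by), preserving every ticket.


Two LEFT JOINs from the same base table tickets: one to agents via agent_id, one to tickets itself via blocked_by. Both are LEFT so every ticket is preserved.
Match against agents:
  - ticket 1 (Stale cache): agent_id=NULL, no match -> kept with NULL
  - ticket 2 (Memory leak): agent_id=4 -> matches Quinn
  - ticket 3 (Missing icon): agent_id=4 -> matches Quinn
  - ticket 4 (Login fails): agent_id=NULL, no match -> kept with NULL
  - ticket 5 (Slow page load): agent_id=1 -> matches Helen
  - ticket 6 (Wrong total): agent_id=2 -> matches Frank
Match against tickets (self):
  - ticket 1 (Stale cache): blocked_by=NULL -> NULL
  - ticket 2 (Memory leak): blocked_by=1 -> Stale cache
  - ticket 3 (Missing icon): blocked_by=1 -> Stale cache
  - ticket 4 (Login fails): blocked_by=3 -> Missing icon
  - ticket 5 (Slow page load): blocked_by=2 -> Memory leak
  - ticket 6 (Wrong total): blocked_by=NULL -> NULL

SQL:
SELECT a.title, b.name AS agent, c.title AS blocked_by
FROM tickets a
LEFT JOIN agents b ON a.agent_id = b.id
LEFT JOIN tickets c ON a.blocked_by = c.id

Result:
title          | agent | blocked_by  
---------------+-------+-------------
Stale cache    | NULL  | NULL        
Memory leak    | Quinn | Stale cache 
Missing icon   | Quinn | Stale cache 
Login fails    | NULL  | Missing icon
Slow page load | Helen | Memory leak 
Wrong total    | Frank | NULL        


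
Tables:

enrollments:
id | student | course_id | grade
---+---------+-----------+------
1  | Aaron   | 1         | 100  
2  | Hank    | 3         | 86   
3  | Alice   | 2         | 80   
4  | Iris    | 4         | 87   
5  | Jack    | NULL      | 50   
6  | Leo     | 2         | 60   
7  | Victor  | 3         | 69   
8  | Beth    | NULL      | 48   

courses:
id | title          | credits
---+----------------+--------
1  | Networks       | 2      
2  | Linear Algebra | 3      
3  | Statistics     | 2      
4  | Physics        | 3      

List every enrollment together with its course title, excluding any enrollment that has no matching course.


INNER JOIN keeps only enrollments rows whose course_id matches an id in courses. Walk through each enrollment:
  - enrollment 1 (Aaron): course_id=1 -> matches Networks
  - enrollment 2 (Hank): course_id=3 -> matches Statistics
  - enrollment 3 (Alice): course_id=2 -> matches Linear Algebra
  - enrollment 4 (Iris): course_id=4 -> matches Physics
  - enrollment 5 (Jack): course_id=NULL, no match -> dropped
  - enrollment 6 (Leo): course_id=2 -> matches Linear Algebra
  - enrollment 7 (Victor): course_id=3 -> matches Statistics
  - enrollment 8 (Beth): course_id=NULL, no match -> dropped
So 2 of 8 rows are dropped.

SQL:
SELECT a.student, b.title AS course
FROM enrollments a
INNER JOIN courses b ON a.course_id = b.id

Result:
student | course        
--------+---------------
Aaron   | Networks      
Hank    | Statistics    
Alice   | Linear Algebra
Iris    | Physics       
Leo     | Linear Algebra
Victor  | Statistics    


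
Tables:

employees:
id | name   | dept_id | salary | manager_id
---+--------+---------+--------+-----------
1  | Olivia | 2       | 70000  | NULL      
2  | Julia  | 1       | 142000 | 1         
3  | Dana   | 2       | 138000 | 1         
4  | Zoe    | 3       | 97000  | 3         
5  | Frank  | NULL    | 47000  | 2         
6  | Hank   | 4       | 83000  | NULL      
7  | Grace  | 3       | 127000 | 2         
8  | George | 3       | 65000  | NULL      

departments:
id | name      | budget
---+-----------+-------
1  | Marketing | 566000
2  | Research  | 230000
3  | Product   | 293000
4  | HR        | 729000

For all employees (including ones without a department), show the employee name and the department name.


LEFT JOIN keeps every row from employees (the left table); where dept_id has no match in departments, the department columns become NULL. Walk through each employee:
  - employee 1 (Olivia): dept_id=2 -> matches Research
  - employee 2 (Julia): dept_id=1 -> matches Marketing
  - employee 3 (Dana): dept_id=2 -> matches Research
  - employee 4 (Zoe): dept_id=3 -> matches Product
  - employee 5 (Frank): dept_id=NULL, no match -> kept with NULL
  - employee 6 (Hank): dept_id=4 -> matches HR
  - employee 7 (Grace): dept_id=3 -> matches Product
  - employee 8 (George): dept_id=3 -> matches Product
All 8 rows appear; 1 has NULL department.

SQL:
SELECT a.name, b.name AS department
FROM employees a
LEFT JOIN departments b ON a.dept_id = b.id

Result:
name   | department
-------+-----------
Olivia | Research  
Julia  | Marketing 
Dana   | Research  
Zoe    | Product   
Frank  | NULL      
Hank   | HR        
Grace  | Product   
George | Product   


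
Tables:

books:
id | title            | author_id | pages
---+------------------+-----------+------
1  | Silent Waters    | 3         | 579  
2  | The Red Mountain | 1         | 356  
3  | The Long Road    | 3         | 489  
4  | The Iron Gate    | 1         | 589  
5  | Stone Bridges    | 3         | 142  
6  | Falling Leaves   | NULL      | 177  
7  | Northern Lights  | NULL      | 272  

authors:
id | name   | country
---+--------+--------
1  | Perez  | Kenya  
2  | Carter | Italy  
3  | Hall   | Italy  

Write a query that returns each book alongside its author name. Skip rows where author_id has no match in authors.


INNER JOIN keeps only books rows whose author_id matches an id in authors. Walk through each book:
  - book 1 (Silent Waters): author_id=3 -> matches Hall
  - book 2 (The Red Mountain): author_id=1 -> matches Perez
  - book 3 (The Long Road): author_id=3 -> matches Hall
  - book 4 (The Iron Gate): author_id=1 -> matches Perez
  - book 5 (Stone Bridges): author_id=3 -> matches Hall
  - book 6 (Falling Leaves): author_id=NULL, no match -> dropped
  - book 7 (Northern Lights): author_id=NULL, no match -> dropped
So 2 of 7 rows are dropped.

SQL:
SELECT a.title, b.name AS author
FROM books a
INNER JOIN authors b ON a.author_id = b.id

Result:
title            | author
-----------------+-------
Silent Waters    | Hall  
The Red Mountain | Perez 
The Long Road    | Hall  
The Iron Gate    | Perez 
Stone Bridges    | Hall  


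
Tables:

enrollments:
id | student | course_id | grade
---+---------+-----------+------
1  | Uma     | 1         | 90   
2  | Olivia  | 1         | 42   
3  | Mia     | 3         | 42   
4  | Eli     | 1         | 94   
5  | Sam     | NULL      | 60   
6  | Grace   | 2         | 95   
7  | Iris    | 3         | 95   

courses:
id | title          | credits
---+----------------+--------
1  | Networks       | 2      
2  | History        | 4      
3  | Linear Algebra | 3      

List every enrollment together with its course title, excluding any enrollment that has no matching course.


INNER JOIN keeps only enrollments rows whose course_id matches an id in courses. Walk through each enrollment:
  - enrollment 1 (Uma): course_id=1 -> matches Networks
  - enrollment 2 (Olivia): course_id=1 -> matches Networks
  - enrollment 3 (Mia): course_id=3 -> matches Linear Algebra
  - enrollment 4 (Eli): course_id=1 -> matches Networks
  - enrollment 5 (Sam): course_id=NULL, no match -> dropped
  - enrollment 6 (Grace): course_id=2 -> matches History
  - enrollment 7 (Iris): course_id=3 -> matches Linear Algebra
So 1 of 7 rows is dropped.

SQL:
SELECT a.student, b.title AS course
FROM enrollments a
INNER JOIN courses b ON a.course_id = b.id

Result:
student | course        
--------+---------------
Uma     | Networks      
Olivia  | Networks      
Mia     | Linear Algebra
Eli     | Networks      
Grace   | History       
Iris    | Linear Algebra


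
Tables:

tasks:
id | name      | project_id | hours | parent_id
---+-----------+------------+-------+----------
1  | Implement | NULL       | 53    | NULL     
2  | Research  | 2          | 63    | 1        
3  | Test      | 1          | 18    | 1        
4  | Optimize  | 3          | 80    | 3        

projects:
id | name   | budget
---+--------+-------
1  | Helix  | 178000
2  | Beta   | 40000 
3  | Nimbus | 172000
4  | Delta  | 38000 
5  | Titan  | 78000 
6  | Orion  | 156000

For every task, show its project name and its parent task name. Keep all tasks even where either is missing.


Two LEFT JOINs from the same base table tasks: one to projects via project_id, one to tasks itself via parent_id. Both are LEFT so every task is preserved.
Match against projects:
  - task 1 (Implement): project_id=NULL, no match -> kept with NULL
  - task 2 (Research): project_id=2 -> matches Beta
  - task 3 (Test): project_id=1 -> matches Helix
  - task 4 (Optimize): project_id=3 -> matches Nimbus
Match against tasks (self):
  - task 1 (Implement): parent_id=NULL -> NULL
  - task 2 (Research): parent_id=1 -> Implement
  - task 3 (Test): parent_id=1 -> Implement
  - task 4 (Optimize): parent_id=3 -> Test

SQL:
SELECT a.name, b.name AS project, c.name AS parent
FROM tasks a
LEFT JOIN projects b ON a.project_id = b.id
LEFT JOIN tasks c ON a.parent_id = c.id

Result:
name      | project | parent   
----------+---------+----------
Implement | NULL    | NULL     
Research  | Beta    | Implement
Test      | Helix   | Implement
Optimize  | Nimbus  | Test     


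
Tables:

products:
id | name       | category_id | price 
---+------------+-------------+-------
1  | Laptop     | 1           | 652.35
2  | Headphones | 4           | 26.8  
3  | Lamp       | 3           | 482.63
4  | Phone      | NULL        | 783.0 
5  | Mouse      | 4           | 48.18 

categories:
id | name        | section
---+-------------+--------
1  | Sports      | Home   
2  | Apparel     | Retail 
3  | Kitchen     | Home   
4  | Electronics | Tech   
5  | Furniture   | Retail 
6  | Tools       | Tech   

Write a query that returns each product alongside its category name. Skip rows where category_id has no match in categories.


INNER JOIN keeps only products rows whose category_id matches an id in categories. Walk through each product:
  - product 1 (Laptop): category_id=1 -> matches Sports
  - product 2 (Headphones): category_id=4 -> matches Electronics
  - product 3 (Lamp): category_id=3 -> matches Kitchen
  - product 4 (Phone): category_id=NULL, no match -> dropped
  - product 5 (Mouse): category_id=4 -> matches Electronics
So 1 of 5 rows is dropped.

SQL:
SELECT a.name, b.name AS category
FROM products a
INNER JOIN categories b ON a.category_id = b.id

Result:
name       | category   
-----------+------------
Laptop     | Sports     
Headphones | Electronics
Lamp       | Kitchen    
Mouse      | Electronics


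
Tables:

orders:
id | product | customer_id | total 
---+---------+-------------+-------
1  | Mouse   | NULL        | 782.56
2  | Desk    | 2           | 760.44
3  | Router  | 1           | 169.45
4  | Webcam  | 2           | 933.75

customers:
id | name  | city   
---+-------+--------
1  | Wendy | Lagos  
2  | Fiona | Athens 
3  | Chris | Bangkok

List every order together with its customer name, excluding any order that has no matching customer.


INNER JOIN keeps only orders rows whose customer_id matches an id in customers. Walk through each order:
  - order 1 (Mouse): customer_id=NULL, no match -> dropped
  - order 2 (Desk): customer_id=2 -> matches Fiona
  - order 3 (Router): customer_id=1 -> matches Wendy
  - order 4 (Webcam): customer_id=2 -> matches Fiona
So 1 of 4 rows is dropped.

SQL:
SELECT a.product, b.name AS customer
FROM orders a
INNER JOIN customers b ON a.customer_id = b.id

Result:
product | customer
--------+---------
Desk    | Fiona   
Router  | Wendy   
Webcam  | Fiona   


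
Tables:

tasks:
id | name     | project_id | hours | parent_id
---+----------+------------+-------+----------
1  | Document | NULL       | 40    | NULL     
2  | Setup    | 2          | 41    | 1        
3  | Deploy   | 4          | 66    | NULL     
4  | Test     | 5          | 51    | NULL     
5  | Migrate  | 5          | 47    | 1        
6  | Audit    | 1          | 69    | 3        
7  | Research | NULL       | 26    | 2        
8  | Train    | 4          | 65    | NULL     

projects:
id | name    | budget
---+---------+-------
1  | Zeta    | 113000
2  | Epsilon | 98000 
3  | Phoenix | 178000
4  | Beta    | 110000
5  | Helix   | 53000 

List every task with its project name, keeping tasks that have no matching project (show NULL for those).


LEFT JOIN keeps every row from tasks (the left table); where project_id has no match in projects, the project columns become NULL. Walk through each task:
  - task 1 (Document): project_id=NULL, no match -> kept with NULL
  - task 2 (Setup): project_id=2 -> matches Epsilon
  - task 3 (Deploy): project_id=4 -> matches Beta
  - task 4 (Test): project_id=5 -> matches Helix
  - task 5 (Migrate): project_id=5 -> matches Helix
  - task 6 (Audit): project_id=1 -> matches Zeta
  - task 7 (Research): project_id=NULL, no match -> kept with NULL
  - task 8 (Train): project_id=4 -> matches Beta
All 8 rows appear; 2 have NULL project.

SQL:
SELECT a.name, b.name AS project
FROM tasks a
LEFT JOIN projects b ON a.project_id = b.id

Result:
name     | project
---------+--------
Document | NULL   
Setup    | Epsilon
Deploy   | Beta   
Test     | Helix  
Migrate  | Helix  
Audit    | Zeta   
Research | NULL   
Train    | Beta   


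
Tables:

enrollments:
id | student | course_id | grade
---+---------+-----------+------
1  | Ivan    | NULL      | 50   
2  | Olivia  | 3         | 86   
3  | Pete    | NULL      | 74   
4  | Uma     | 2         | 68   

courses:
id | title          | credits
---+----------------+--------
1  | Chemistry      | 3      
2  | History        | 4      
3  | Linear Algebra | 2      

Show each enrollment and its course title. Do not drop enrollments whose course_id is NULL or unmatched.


LEFT JOIN keeps every row from enrollments (the left table); where course_id has no match in courses, the course columns become NULL. Walk through each enrollment:
  - enrollment 1 (Ivan): course_id=NULL, no match -> kept with NULL
  - enrollment 2 (Olivia): course_id=3 -> matches Linear Algebra
  - enrollment 3 (Pete): course_id=NULL, no match -> kept with NULL
  - enrollment 4 (Uma): course_id=2 -> matches History
All 4 rows appear; 2 have NULL course.

SQL:
SELECT a.student, b.title AS course
FROM enrollments a
LEFT JOIN courses b ON a.course_id = b.id

Result:
student | course        
--------+---------------
Ivan    | NULL          
Olivia  | Linear Algebra
Pete    | NULL          
Uma     | History       


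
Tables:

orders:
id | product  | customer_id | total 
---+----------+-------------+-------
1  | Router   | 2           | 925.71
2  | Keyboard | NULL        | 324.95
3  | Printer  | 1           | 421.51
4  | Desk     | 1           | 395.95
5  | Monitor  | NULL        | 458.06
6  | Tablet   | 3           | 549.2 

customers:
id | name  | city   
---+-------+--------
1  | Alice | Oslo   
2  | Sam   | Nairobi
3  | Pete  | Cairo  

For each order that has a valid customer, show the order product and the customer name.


INNER JOIN keeps only orders rows whose customer_id matches an id in customers. Walk through each order:
  - order 1 (Router): customer_id=2 -> matches Sam
  - order 2 (Keyboard): customer_id=NULL, no match -> dropped
  - order 3 (Printer): customer_id=1 -> matches Alice
  - order 4 (Desk): customer_id=1 -> matches Alice
  - order 5 (Monitor): customer_id=NULL, no match -> dropped
  - order 6 (Tablet): customer_id=3 -> matches Pete
So 2 of 6 rows are dropped.

SQL:
SELECT a.product, b.name AS customer
FROM orders a
INNER JOIN customers b ON a.customer_id = b.id

Result:
product | customer
--------+---------
Router  | Sam     
Printer | Alice   
Desk    | Alice   
Tablet  | Pete    


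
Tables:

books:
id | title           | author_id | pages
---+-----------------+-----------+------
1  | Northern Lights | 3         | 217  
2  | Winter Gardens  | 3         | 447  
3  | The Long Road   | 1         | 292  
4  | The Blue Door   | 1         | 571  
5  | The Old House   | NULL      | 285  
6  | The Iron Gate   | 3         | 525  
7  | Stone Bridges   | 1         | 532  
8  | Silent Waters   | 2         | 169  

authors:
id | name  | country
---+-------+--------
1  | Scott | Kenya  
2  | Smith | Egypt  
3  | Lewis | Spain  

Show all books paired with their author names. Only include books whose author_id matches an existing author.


INNER JOIN keeps only books rows whose author_id matches an id in authors. Walk through each book:
  - book 1 (Northern Lights): author_id=3 -> matches Lewis
  - book 2 (Winter Gardens): author_id=3 -> matches Lewis
  - book 3 (The Long Road): author_id=1 -> matches Scott
  - book 4 (The Blue Door): author_id=1 -> matches Scott
  - book 5 (The Old House): author_id=NULL, no match -> dropped
  - book 6 (The Iron Gate): author_id=3 -> matches Lewis
  - book 7 (Stone Bridges): author_id=1 -> matches Scott
  - book 8 (Silent Waters): author_id=2 -> matches Smith
So 1 of 8 rows is dropped.

SQL:
SELECT a.title, b.name AS author
FROM books a
INNER JOIN authors b ON a.author_id = b.id

Result:
title           | author
----------------+-------
Northern Lights | Lewis 
Winter Gardens  | Lewis 
The Long Road   | Scott 
The Blue Door   | Scott 
The Iron Gate   | Lewis 
Stone Bridges   | Scott 
Silent Waters   | Smith 


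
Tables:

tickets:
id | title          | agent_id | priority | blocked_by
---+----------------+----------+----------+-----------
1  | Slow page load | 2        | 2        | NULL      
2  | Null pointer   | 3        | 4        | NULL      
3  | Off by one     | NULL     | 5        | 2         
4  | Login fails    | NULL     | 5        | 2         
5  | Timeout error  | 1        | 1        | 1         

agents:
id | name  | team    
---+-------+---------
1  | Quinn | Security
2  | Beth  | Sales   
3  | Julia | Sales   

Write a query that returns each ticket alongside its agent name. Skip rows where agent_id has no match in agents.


INNER JOIN keeps only tickets rows whose agent_id matches an id in agents. Walk through each ticket:
  - ticket 1 (Slow page load): agent_id=2 -> matches Beth
  - ticket 2 (Null pointer): agent_id=3 -> matches Julia
  - ticket 3 (Off by one): agent_id=NULL, no match -> dropped
  - ticket 4 (Login fails): agent_id=NULL, no match -> dropped
  - ticket 5 (Timeout error): agent_id=1 -> matches Quinn
So 2 of 5 rows are dropped.

SQL:
SELECT a.title, b.name AS agent
FROM tickets a
INNER JOIN agents b ON a.agent_id = b.id

Result:
title          | agent
---------------+------
Slow page load | Beth 
Null pointer   | Julia
Timeout error  | Quinn


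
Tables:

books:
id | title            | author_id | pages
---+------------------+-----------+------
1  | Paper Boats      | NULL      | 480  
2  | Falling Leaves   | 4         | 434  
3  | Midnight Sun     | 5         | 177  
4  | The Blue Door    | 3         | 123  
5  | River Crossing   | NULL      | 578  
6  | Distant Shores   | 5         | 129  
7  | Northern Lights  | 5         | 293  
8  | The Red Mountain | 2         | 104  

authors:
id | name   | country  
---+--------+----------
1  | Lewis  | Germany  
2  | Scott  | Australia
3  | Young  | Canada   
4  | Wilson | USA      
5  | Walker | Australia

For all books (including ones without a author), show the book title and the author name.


LEFT JOIN keeps every row from books (the left table); where author_id has no match in authors, the author columns become NULL. Walk through each book:
  - book 1 (Paper Boats): author_id=NULL, no match -> kept with NULL
  - book 2 (Falling Leaves): author_id=4 -> matches Wilson
  - book 3 (Midnight Sun): author_id=5 -> matches Walker
  - book 4 (The Blue Door): author_id=3 -> matches Young
  - book 5 (River Crossing): author_id=NULL, no match -> kept with NULL
  - book 6 (Distant Shores): author_id=5 -> matches Walker
  - book 7 (Northern Lights): author_id=5 -> matches Walker
  - book 8 (The Red Mountain): author_id=2 -> matches Scott
All 8 rows appear; 2 have NULL author.

SQL:
SELECT a.title, b.name AS author
FROM books a
LEFT JOIN authors b ON a.author_id = b.id

Result:
title            | author
-----------------+-------
Paper Boats      | NULL  
Falling Leaves   | Wilson
Midnight Sun     | Walker
The Blue Door    | Young 
River Crossing   | NULL  
Distant Shores   | Walker
Northern Lights  | Walker
The Red Mountain | Scott 


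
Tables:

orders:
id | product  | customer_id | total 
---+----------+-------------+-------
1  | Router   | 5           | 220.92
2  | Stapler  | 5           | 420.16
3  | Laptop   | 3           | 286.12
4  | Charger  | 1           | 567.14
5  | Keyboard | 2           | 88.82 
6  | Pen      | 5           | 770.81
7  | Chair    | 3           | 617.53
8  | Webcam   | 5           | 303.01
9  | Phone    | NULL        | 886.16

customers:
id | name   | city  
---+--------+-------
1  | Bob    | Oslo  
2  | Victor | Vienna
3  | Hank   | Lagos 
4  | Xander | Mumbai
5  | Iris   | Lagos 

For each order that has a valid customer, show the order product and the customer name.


INNER JOIN keeps only orders rows whose customer_id matches an id in customers. Walk through each order:
  - order 1 (Router): customer_id=5 -> matches Iris
  - order 2 (Stapler): customer_id=5 -> matches Iris
  - order 3 (Laptop): customer_id=3 -> matches Hank
  - order 4 (Charger): customer_id=1 -> matches Bob
  - order 5 (Keyboard): customer_id=2 -> matches Victor
  - order 6 (Pen): customer_id=5 -> matches Iris
  - order 7 (Chair): customer_id=3 -> matches Hank
  - order 8 (Webcam): customer_id=5 -> matches Iris
  - order 9 (Phone): customer_id=NULL, no match -> dropped
So 1 of 9 rows is dropped.

SQL:
SELECT a.product, b.name AS customer
FROM orders a
INNER JOIN customers b ON a.customer_id = b.id

Result:
product  | customer
---------+---------
Router   | Iris    
Stapler  | Iris    
Laptop   | Hank    
Charger  | Bob     
Keyboard | Victor  
Pen      | Iris    
Chair    | Hank    
Webcam   | Iris    


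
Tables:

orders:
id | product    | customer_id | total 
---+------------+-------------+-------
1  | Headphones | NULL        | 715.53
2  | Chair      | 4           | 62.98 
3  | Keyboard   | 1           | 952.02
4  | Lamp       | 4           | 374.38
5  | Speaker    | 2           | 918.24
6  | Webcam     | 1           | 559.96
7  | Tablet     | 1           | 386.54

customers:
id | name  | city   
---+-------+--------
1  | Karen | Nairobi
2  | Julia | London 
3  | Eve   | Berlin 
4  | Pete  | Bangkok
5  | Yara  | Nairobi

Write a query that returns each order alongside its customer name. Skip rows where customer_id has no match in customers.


INNER JOIN keeps only orders rows whose customer_id matches an id in customers. Walk through each order:
  - order 1 (Headphones): customer_id=NULL, no match -> dropped
  - order 2 (Chair): customer_id=4 -> matches Pete
  - order 3 (Keyboard): customer_id=1 -> matches Karen
  - order 4 (Lamp): customer_id=4 -> matches Pete
  - order 5 (Speaker): customer_id=2 -> matches Julia
  - order 6 (Webcam): customer_id=1 -> matches Karen
  - order 7 (Tablet): customer_id=1 -> matches Karen
So 1 of 7 rows is dropped.

SQL:
SELECT a.product, b.name AS customer
FROM orders a
INNER JOIN customers b ON a.customer_id = b.id

Result:
product  | customer
---------+---------
Chair    | Pete    
Keyboard | Karen   
Lamp     | Pete    
Speaker  | Julia   
Webcam   | Karen   
Tablet   | Karen   


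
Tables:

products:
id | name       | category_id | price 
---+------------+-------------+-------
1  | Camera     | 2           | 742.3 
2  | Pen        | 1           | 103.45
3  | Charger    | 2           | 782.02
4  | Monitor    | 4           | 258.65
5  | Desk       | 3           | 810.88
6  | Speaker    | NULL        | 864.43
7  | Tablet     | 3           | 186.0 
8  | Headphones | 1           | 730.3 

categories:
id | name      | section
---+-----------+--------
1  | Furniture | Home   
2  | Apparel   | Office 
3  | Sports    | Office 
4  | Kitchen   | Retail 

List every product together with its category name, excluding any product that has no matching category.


INNER JOIN keeps only products rows whose category_id matches an id in categories. Walk through each product:
  - product 1 (Camera): category_id=2 -> matches Apparel
  - product 2 (Pen): category_id=1 -> matches Furniture
  - product 3 (Charger): category_id=2 -> matches Apparel
  - product 4 (Monitor): category_id=4 -> matches Kitchen
  - product 5 (Desk): category_id=3 -> matches Sports
  - product 6 (Speaker): category_id=NULL, no match -> dropped
  - product 7 (Tablet): category_id=3 -> matches Sports
  - product 8 (Headphones): category_id=1 -> matches Furniture
So 1 of 8 rows is dropped.

SQL:
SELECT a.name, b.name AS category
FROM products a
INNER JOIN categories b ON a.category_id = b.id

Result:
name       | category 
-----------+----------
Camera     | Apparel  
Pen        | Furniture
Charger    | Apparel  
Monitor    | Kitchen  
Desk       | Sports   
Tablet     | Sports   
Headphones | Furniture


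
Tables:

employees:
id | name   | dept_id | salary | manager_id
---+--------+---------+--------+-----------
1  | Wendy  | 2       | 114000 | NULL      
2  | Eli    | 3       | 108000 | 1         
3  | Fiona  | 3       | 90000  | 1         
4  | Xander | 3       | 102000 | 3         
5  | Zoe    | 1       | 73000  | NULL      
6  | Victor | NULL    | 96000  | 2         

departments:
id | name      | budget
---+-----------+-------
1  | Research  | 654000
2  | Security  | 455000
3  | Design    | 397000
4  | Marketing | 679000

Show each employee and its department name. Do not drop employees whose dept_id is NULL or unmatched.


LEFT JOIN keeps every row from employees (the left table); where dept_id has no match in departments, the department columns become NULL. Walk through each employee:
  - employee 1 (Wendy): dept_id=2 -> matches Security
  - employee 2 (Eli): dept_id=3 -> matches Design
  - employee 3 (Fiona): dept_id=3 -> matches Design
  - employee 4 (Xander): dept_id=3 -> matches Design
  - employee 5 (Zoe): dept_id=1 -> matches Research
  - employee 6 (Victor): dept_id=NULL, no match -> kept with NULL
All 6 rows appear; 1 has NULL department.

SQL:
SELECT a.name, b.name AS department
FROM employees a
LEFT JOIN departments b ON a.dept_id = b.id

Result:
name   | department
-------+-----------
Wendy  | Security  
Eli    | Design    
Fiona  | Design    
Xander | Design    
Zoe    | Research  
Victor | NULL      


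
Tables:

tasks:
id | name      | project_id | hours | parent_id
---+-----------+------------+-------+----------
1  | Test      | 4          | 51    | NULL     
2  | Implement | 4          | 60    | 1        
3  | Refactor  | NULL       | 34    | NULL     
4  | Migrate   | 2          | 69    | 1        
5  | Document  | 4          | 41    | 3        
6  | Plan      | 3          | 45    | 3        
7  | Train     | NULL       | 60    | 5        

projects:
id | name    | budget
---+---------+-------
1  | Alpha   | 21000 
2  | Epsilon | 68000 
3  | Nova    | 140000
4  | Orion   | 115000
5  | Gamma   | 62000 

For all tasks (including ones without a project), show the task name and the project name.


LEFT JOIN keeps every row from tasks (the left table); where project_id has no match in projects, the project columns become NULL. Walk through each task:
  - task 1 (Test): project_id=4 -> matches Orion
  - task 2 (Implement): project_id=4 -> matches Orion
  - task 3 (Refactor): project_id=NULL, no match -> kept with NULL
  - task 4 (Migrate): project_id=2 -> matches Epsilon
  - task 5 (Document): project_id=4 -> matches Orion
  - task 6 (Plan): project_id=3 -> matches Nova
  - task 7 (Train): project_id=NULL, no match -> kept with NULL
All 7 rows appear; 2 have NULL project.

SQL:
SELECT a.name, b.name AS project
FROM tasks a
LEFT JOIN projects b ON a.project_id = b.id

Result:
name      | project
----------+--------
Test      | Orion  
Implement | Orion  
Refactor  | NULL   
Migrate   | Epsilon
Document  | Orion  
Plan      | Nova   
Train     | NULL   
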